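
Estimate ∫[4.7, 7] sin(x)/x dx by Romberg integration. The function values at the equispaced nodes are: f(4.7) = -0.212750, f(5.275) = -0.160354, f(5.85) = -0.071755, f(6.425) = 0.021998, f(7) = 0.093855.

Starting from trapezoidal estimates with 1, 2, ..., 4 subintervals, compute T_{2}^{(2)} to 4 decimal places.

T_{0}^{(0)} (trapezoid, 1 panel, h=2.3000): -0.136729
T_{1}^{(0)} (trapezoid, 2 panels, h=1.1500): -0.150883
T_{2}^{(0)} (trapezoid, 4 panels, h=0.5750): -0.154996
T_{1}^{(1)} = -0.150883 + (-0.150883 − (-0.136729))/3 = -0.155601
T_{2}^{(1)} = -0.154996 + (-0.154996 − (-0.150883))/3 = -0.156367
T_{2}^{(2)} = -0.156367 + (-0.156367 − (-0.155601))/15 = -0.156418

-0.1564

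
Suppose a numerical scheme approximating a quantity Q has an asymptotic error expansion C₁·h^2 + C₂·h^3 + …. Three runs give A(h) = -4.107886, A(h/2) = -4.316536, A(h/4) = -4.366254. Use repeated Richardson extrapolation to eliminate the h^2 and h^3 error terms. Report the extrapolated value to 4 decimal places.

-4.3824

First eliminate the h^2 term (factor 2^2 = 4):
  B₁ = (4·(-4.316536) − (-4.107886))/3 = -4.386086
  B₂ = (4·(-4.366254) − (-4.316536))/3 = -4.382827
Then eliminate the h^3 term (factor 2^3 = 8):
  (8·(-4.382827) − (-4.386086))/7 = -4.382361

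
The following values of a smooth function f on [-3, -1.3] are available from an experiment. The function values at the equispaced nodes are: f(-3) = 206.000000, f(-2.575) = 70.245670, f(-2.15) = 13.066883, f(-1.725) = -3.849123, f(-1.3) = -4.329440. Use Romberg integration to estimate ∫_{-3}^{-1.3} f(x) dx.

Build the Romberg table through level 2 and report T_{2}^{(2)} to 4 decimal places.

69.7602

T_{0}^{(0)} (trapezoid, 1 panel, h=1.7000): 171.419976
T_{1}^{(0)} (trapezoid, 2 panels, h=0.8500): 96.816839
T_{2}^{(0)} (trapezoid, 4 panels, h=0.4250): 76.626952
T_{1}^{(1)} = 96.816839 + (96.816839 − 171.419976)/3 = 71.949127
T_{2}^{(1)} = 76.626952 + (76.626952 − 96.816839)/3 = 69.896990
T_{2}^{(2)} = 69.896990 + (69.896990 − 71.949127)/15 = 69.760181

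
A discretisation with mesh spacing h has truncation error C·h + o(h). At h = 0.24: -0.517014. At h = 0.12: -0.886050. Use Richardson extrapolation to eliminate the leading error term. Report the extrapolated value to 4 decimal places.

-1.2551

Extrapolated value = (2·A(h/2) − A(h)) / (2 − 1)
= (2·(-0.886050) − (-0.517014)) / 1
= -1.255086 / 1 = -1.255086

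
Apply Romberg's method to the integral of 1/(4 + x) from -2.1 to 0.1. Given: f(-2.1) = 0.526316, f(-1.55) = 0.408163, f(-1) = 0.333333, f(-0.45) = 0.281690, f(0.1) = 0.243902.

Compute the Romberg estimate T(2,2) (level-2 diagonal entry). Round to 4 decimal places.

0.7692

T(0,0) (trapezoid, 1 panel, h=2.2000): 0.847240
T(1,0) (trapezoid, 2 panels, h=1.1000): 0.790286
T(2,0) (trapezoid, 4 panels, h=0.5500): 0.774562
T(1,1) = 0.790286 + (0.790286 − 0.847240)/3 = 0.771301
T(2,1) = 0.774562 + (0.774562 − 0.790286)/3 = 0.769321
T(2,2) = 0.769321 + (0.769321 − 0.771301)/15 = 0.769189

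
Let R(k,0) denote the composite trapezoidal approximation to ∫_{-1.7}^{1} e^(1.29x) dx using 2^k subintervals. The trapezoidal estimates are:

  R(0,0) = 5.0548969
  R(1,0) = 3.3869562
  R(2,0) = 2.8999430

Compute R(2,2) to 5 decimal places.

Richardson extrapolation on the trapezoidal column (denominator 4−1=3):
R(1,1) = 3.3869562 + (3.3869562 − 5.0548969)/3 = 2.8309760
R(2,1) = 2.8999430 + (2.8999430 − 3.3869562)/3 = 2.7376053
R(2,2) = 2.7376053 + (2.7376053 − 2.8309760)/15 = 2.7313806

2.73138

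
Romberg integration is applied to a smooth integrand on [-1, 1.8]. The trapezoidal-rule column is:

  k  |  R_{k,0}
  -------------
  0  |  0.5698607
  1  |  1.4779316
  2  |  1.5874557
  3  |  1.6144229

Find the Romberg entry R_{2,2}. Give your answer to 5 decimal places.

1.61352

R_{1,1} = 1.4779316 + (1.4779316 − 0.5698607)/3 = 1.7806219
R_{2,1} = 1.5874557 + (1.5874557 − 1.4779316)/3 = 1.6239637
R_{2,2} = 1.6239637 + (1.6239637 − 1.7806219)/15 = 1.6135198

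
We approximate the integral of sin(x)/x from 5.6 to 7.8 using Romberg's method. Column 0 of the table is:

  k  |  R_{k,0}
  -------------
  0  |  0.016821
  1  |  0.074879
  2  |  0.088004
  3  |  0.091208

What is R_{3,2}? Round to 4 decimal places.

0.0923

Richardson extrapolation on the trapezoidal column (denominator 4−1=3):
R_{2,1} = 0.088004 + (0.088004 − 0.074879)/3 = 0.092379
R_{3,1} = (4·0.091208 − 0.088004) / 3 = 0.092276
R_{3,2} = (16·0.092276 − 0.092379) / 15 = 0.092269
(Column j=1 coincides with Simpson's rule on the same nodes.)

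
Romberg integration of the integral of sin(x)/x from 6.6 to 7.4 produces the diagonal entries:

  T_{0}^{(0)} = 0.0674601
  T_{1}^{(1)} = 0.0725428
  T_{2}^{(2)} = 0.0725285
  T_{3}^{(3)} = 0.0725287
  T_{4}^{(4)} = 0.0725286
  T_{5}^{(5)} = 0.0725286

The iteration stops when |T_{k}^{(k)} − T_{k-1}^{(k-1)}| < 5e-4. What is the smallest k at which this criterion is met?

k = 2

|T_{1}^{(1)} − T_{0}^{(0)}| = 0.0050827 ≥ 5e-4
|T_{2}^{(2)} − T_{1}^{(1)}| = 0.0000143 < 5e-4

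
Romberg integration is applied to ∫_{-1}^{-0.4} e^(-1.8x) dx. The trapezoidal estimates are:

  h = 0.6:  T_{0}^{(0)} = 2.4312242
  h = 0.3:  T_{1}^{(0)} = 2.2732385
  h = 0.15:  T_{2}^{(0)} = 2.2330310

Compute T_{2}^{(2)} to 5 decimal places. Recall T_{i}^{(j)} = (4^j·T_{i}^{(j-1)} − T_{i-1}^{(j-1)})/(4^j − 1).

T_{1}^{(1)} = (4·2.2732385 − 2.4312242) / 3 = 2.2205766
T_{2}^{(1)} = (4·2.2330310 − 2.2732385) / 3 = 2.2196285
T_{2}^{(2)} = 2.2196285 + (2.2196285 − 2.2205766)/15 = 2.2195653
(Column j=1 coincides with Simpson's rule on the same nodes.)

2.21957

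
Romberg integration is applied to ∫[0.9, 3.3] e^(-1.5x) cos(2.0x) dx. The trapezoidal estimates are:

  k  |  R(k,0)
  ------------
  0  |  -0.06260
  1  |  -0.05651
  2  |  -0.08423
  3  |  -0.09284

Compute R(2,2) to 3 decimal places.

-0.096

Richardson extrapolation on the trapezoidal column (denominator 4−1=3):
R(1,1) = (4·(-0.05651) − (-0.06260)) / 3 = -0.05448
R(2,1) = (4·(-0.08423) − (-0.05651)) / 3 = -0.09347
R(2,2) = (16·(-0.09347) − (-0.05448)) / 15 = -0.09607
(Column j=1 coincides with Simpson's rule on the same nodes.)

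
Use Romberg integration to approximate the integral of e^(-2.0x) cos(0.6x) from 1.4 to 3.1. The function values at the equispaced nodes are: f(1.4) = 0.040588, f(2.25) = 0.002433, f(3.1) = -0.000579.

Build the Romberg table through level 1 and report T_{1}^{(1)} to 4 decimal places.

T_{0}^{(0)} (trapezoid, 1 panel, h=1.7000): 0.034008
T_{1}^{(0)} (trapezoid, 2 panels, h=0.8500): 0.019072
T_{1}^{(1)} = 0.019072 + (0.019072 − 0.034008)/3 = 0.014093

0.0141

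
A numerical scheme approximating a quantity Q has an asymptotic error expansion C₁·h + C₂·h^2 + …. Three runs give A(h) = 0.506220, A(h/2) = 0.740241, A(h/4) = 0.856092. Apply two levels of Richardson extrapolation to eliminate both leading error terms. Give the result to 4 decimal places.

First eliminate the h term (factor 2^1 = 2):
  B₁ = (2·0.740241 − 0.506220)/1 = 0.974262
  B₂ = (2·0.856092 − 0.740241)/1 = 0.971943
Then eliminate the h^2 term (factor 2^2 = 4):
  (4·0.971943 − 0.974262)/3 = 0.971170

0.9712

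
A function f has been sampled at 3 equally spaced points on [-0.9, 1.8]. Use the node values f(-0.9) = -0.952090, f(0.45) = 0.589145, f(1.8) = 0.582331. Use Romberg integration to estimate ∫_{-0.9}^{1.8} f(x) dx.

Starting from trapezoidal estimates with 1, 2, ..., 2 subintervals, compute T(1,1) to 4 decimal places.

0.8941

T(0,0) (trapezoid, 1 panel, h=2.7000): -0.499175
T(1,0) (trapezoid, 2 panels, h=1.3500): 0.545758
T(1,1) = 0.545758 + (0.545758 − (-0.499175))/3 = 0.894069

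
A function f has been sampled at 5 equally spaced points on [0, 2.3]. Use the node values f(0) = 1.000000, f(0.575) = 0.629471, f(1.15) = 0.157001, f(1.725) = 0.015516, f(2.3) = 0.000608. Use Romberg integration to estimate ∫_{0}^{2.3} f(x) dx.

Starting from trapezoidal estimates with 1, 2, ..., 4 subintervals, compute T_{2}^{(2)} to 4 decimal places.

0.7546

T_{0}^{(0)} (trapezoid, 1 panel, h=2.3000): 1.150699
T_{1}^{(0)} (trapezoid, 2 panels, h=1.1500): 0.755901
T_{2}^{(0)} (trapezoid, 4 panels, h=0.5750): 0.748818
T_{1}^{(1)} = 0.755901 + (0.755901 − 1.150699)/3 = 0.624302
T_{2}^{(1)} = 0.748818 + (0.748818 − 0.755901)/3 = 0.746457
T_{2}^{(2)} = 0.746457 + (0.746457 − 0.624302)/15 = 0.754601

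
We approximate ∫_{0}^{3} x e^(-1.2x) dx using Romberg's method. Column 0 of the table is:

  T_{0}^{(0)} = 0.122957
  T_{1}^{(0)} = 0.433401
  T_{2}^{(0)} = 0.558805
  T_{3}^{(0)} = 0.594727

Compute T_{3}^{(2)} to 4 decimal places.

0.6071

T_{2}^{(1)} = 0.558805 + (0.558805 − 0.433401)/3 = 0.600606
T_{3}^{(1)} = 0.594727 + (0.594727 − 0.558805)/3 = 0.606701
T_{3}^{(2)} = (16·0.606701 − 0.600606) / 15 = 0.607107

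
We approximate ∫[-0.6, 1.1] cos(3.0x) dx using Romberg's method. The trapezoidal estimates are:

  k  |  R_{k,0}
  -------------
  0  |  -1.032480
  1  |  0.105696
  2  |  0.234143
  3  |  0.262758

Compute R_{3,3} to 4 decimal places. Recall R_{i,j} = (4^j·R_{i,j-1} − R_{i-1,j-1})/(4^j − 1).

0.2721

Richardson extrapolation on the trapezoidal column (denominator 4−1=3):
R_{1,1} = (4·0.105696 − (-1.032480)) / 3 = 0.485088
R_{2,1} = (4·0.234143 − 0.105696) / 3 = 0.276959
R_{3,1} = 0.262758 + (0.262758 − 0.234143)/3 = 0.272296
R_{2,2} = 0.276959 + (0.276959 − 0.485088)/15 = 0.263084
R_{3,2} = (16·0.272296 − 0.276959) / 15 = 0.271985
R_{3,3} = 0.271985 + (0.271985 − 0.263084)/63 = 0.272126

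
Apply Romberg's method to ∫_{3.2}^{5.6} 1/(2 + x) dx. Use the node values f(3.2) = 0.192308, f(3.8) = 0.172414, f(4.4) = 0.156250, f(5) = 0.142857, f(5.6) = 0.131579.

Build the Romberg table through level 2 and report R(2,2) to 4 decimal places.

0.3795

R(0,0) (trapezoid, 1 panel, h=2.4000): 0.388664
R(1,0) (trapezoid, 2 panels, h=1.2000): 0.381832
R(2,0) (trapezoid, 4 panels, h=0.6000): 0.380079
R(1,1) = 0.381832 + (0.381832 − 0.388664)/3 = 0.379555
R(2,1) = 0.380079 + (0.380079 − 0.381832)/3 = 0.379495
R(2,2) = 0.379495 + (0.379495 − 0.379555)/15 = 0.379491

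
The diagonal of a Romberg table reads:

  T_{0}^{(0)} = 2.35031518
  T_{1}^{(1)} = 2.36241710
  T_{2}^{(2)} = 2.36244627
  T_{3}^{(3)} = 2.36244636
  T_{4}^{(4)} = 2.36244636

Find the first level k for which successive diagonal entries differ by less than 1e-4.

k = 2

|T_{1}^{(1)} − T_{0}^{(0)}| = 0.01210192 ≥ 1e-4
|T_{2}^{(2)} − T_{1}^{(1)}| = 0.00002917 < 1e-4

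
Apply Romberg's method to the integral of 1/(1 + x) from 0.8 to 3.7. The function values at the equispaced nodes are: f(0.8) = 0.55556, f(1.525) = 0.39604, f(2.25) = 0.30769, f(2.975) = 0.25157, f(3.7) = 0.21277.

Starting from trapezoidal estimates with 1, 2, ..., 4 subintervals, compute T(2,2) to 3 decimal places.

0.960

T(0,0) (trapezoid, 1 panel, h=2.9000): 1.11408
T(1,0) (trapezoid, 2 panels, h=1.4500): 1.00319
T(2,0) (trapezoid, 4 panels, h=0.7250): 0.97111
T(1,1) = 1.00319 + (1.00319 − 1.11408)/3 = 0.96623
T(2,1) = 0.97111 + (0.97111 − 1.00319)/3 = 0.96042
T(2,2) = 0.96042 + (0.96042 − 0.96623)/15 = 0.96003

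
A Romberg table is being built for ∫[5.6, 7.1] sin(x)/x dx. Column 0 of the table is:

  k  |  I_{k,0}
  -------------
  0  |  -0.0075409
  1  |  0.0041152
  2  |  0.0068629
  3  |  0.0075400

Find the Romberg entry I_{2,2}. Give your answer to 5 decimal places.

Richardson extrapolation on the trapezoidal column (denominator 4−1=3):
I_{1,1} = 0.0041152 + (0.0041152 − (-0.0075409))/3 = 0.0080006
I_{2,1} = (4·0.0068629 − 0.0041152) / 3 = 0.0077788
I_{2,2} = (16·0.0077788 − 0.0080006) / 15 = 0.0077640

0.00776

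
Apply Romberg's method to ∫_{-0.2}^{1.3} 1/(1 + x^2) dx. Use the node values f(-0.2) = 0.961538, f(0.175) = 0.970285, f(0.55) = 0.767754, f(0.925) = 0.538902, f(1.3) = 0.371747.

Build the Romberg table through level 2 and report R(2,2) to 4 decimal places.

1.1140

R(0,0) (trapezoid, 1 panel, h=1.5000): 0.999964
R(1,0) (trapezoid, 2 panels, h=0.7500): 1.075797
R(2,0) (trapezoid, 4 panels, h=0.3750): 1.103844
R(1,1) = 1.075797 + (1.075797 − 0.999964)/3 = 1.101075
R(2,1) = 1.103844 + (1.103844 − 1.075797)/3 = 1.113193
R(2,2) = 1.113193 + (1.113193 − 1.101075)/15 = 1.114001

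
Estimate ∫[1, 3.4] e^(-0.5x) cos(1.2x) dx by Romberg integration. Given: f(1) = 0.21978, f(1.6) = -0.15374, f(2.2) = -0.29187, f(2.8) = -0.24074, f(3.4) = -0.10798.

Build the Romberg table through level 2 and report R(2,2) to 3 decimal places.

R(0,0) (trapezoid, 1 panel, h=2.4000): 0.13416
R(1,0) (trapezoid, 2 panels, h=1.2000): -0.28316
R(2,0) (trapezoid, 4 panels, h=0.6000): -0.37827
R(1,1) = -0.28316 + (-0.28316 − 0.13416)/3 = -0.42227
R(2,1) = -0.37827 + (-0.37827 − (-0.28316))/3 = -0.40997
R(2,2) = -0.40997 + (-0.40997 − (-0.42227))/15 = -0.40915

-0.409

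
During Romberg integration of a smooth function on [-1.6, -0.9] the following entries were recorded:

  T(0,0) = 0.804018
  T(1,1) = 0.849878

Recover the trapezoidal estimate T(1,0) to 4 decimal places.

From T(1,1) = (4·T(1,0) − T(0,0))/3, solve for T(1,0):
4·T(1,0) = 3·0.849878 + 0.804018 = 3.353652
T(1,0) = 0.838413

0.8384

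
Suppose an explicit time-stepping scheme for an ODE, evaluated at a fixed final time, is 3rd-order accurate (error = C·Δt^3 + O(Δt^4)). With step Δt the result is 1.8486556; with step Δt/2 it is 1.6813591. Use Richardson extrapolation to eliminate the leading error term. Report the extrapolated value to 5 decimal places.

Extrapolated value = (8·A(Δt/2) − A(Δt)) / (8 − 1)
= (8·1.6813591 − 1.8486556) / 7
= 11.6022172 / 7 = 1.6574596

1.65746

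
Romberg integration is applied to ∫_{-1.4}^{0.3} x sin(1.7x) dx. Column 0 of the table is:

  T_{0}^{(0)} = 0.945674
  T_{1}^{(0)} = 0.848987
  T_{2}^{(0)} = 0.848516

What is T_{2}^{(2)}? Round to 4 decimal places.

Richardson extrapolation on the trapezoidal column (denominator 4−1=3):
T_{1}^{(1)} = 0.848987 + (0.848987 − 0.945674)/3 = 0.816758
T_{2}^{(1)} = (4·0.848516 − 0.848987) / 3 = 0.848359
T_{2}^{(2)} = 0.848359 + (0.848359 − 0.816758)/15 = 0.850466

0.8505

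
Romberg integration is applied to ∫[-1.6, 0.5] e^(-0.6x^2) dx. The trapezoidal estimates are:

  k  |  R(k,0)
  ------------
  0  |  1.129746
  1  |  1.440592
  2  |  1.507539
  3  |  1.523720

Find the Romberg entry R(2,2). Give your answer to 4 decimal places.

1.5289

Richardson extrapolation on the trapezoidal column (denominator 4−1=3):
R(1,1) = 1.440592 + (1.440592 − 1.129746)/3 = 1.544207
R(2,1) = (4·1.507539 − 1.440592) / 3 = 1.529855
R(2,2) = (16·1.529855 − 1.544207) / 15 = 1.528898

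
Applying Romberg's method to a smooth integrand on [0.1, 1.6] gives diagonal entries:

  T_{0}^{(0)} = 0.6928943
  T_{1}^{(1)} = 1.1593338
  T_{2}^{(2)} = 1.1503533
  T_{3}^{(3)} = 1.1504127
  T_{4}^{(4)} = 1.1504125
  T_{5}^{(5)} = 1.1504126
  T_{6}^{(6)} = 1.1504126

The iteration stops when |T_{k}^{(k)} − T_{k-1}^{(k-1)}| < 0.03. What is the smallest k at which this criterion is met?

|T_{1}^{(1)} − T_{0}^{(0)}| = 0.4664395 ≥ 0.03
|T_{2}^{(2)} − T_{1}^{(1)}| = 0.0089805 < 0.03

k = 2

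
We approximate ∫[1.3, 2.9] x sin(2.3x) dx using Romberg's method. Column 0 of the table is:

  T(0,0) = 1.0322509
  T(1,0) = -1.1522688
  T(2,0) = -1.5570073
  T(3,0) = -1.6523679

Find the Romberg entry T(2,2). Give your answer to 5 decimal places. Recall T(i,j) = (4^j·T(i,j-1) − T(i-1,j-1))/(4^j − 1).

-1.67935

Richardson extrapolation on the trapezoidal column (denominator 4−1=3):
T(1,1) = -1.1522688 + (-1.1522688 − 1.0322509)/3 = -1.8804420
T(2,1) = -1.5570073 + (-1.5570073 − (-1.1522688))/3 = -1.6919201
T(2,2) = -1.6919201 + (-1.6919201 − (-1.8804420))/15 = -1.6793520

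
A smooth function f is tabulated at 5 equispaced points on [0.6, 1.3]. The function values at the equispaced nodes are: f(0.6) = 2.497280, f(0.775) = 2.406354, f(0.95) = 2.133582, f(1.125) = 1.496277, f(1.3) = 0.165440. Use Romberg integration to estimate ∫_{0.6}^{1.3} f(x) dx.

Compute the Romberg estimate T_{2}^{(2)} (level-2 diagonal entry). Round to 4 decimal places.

1.3154

T_{0}^{(0)} (trapezoid, 1 panel, h=0.7000): 0.931952
T_{1}^{(0)} (trapezoid, 2 panels, h=0.3500): 1.212730
T_{2}^{(0)} (trapezoid, 4 panels, h=0.1750): 1.289325
T_{1}^{(1)} = 1.212730 + (1.212730 − 0.931952)/3 = 1.306323
T_{2}^{(1)} = 1.289325 + (1.289325 − 1.212730)/3 = 1.314857
T_{2}^{(2)} = 1.314857 + (1.314857 − 1.306323)/15 = 1.315426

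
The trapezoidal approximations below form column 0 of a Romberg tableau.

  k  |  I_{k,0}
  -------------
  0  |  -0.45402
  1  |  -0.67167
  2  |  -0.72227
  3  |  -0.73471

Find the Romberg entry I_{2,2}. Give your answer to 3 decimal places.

-0.739

Richardson extrapolation on the trapezoidal column (denominator 4−1=3):
I_{1,1} = -0.67167 + (-0.67167 − (-0.45402))/3 = -0.74422
I_{2,1} = (4·(-0.72227) − (-0.67167)) / 3 = -0.73914
I_{2,2} = -0.73914 + (-0.73914 − (-0.74422))/15 = -0.73880
(Column j=1 coincides with Simpson's rule on the same nodes.)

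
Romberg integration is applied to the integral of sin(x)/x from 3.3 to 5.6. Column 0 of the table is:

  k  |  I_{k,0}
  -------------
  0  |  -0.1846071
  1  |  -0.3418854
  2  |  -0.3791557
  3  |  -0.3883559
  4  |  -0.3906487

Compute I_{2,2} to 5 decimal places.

I_{1,1} = -0.3418854 + (-0.3418854 − (-0.1846071))/3 = -0.3943115
I_{2,1} = -0.3791557 + (-0.3791557 − (-0.3418854))/3 = -0.3915791
I_{2,2} = (16·(-0.3915791) − (-0.3943115)) / 15 = -0.3913969
(Column j=1 coincides with Simpson's rule on the same nodes.)

-0.39140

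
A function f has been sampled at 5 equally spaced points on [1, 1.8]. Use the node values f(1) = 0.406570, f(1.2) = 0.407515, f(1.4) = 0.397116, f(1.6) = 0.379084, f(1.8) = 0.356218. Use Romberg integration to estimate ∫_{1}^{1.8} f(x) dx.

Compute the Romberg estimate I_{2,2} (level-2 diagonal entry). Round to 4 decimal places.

I_{0,0} (trapezoid, 1 panel, h=0.8000): 0.305115
I_{1,0} (trapezoid, 2 panels, h=0.4000): 0.311404
I_{2,0} (trapezoid, 4 panels, h=0.2000): 0.313022
I_{1,1} = 0.311404 + (0.311404 − 0.305115)/3 = 0.313500
I_{2,1} = 0.313022 + (0.313022 − 0.311404)/3 = 0.313561
I_{2,2} = 0.313561 + (0.313561 − 0.313500)/15 = 0.313565

0.3136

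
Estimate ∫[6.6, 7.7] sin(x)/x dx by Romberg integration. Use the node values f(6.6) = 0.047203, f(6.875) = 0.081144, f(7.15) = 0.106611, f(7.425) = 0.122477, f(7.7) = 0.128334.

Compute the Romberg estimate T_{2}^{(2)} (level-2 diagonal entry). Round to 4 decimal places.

0.1103

T_{0}^{(0)} (trapezoid, 1 panel, h=1.1000): 0.096545
T_{1}^{(0)} (trapezoid, 2 panels, h=0.5500): 0.106909
T_{2}^{(0)} (trapezoid, 4 panels, h=0.2750): 0.109450
T_{1}^{(1)} = 0.106909 + (0.106909 − 0.096545)/3 = 0.110364
T_{2}^{(1)} = 0.109450 + (0.109450 − 0.106909)/3 = 0.110297
T_{2}^{(2)} = 0.110297 + (0.110297 − 0.110364)/15 = 0.110293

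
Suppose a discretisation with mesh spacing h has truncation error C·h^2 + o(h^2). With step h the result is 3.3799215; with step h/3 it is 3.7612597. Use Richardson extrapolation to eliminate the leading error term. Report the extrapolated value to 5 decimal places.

3.80893

The leading error scales as h^2; refining by a factor of 3 reduces it by 3^2 = 9.
Extrapolated value = (9·A(h/3) − A(h)) / (9 − 1)
= (9·3.7612597 − 3.3799215) / 8
= 30.4714158 / 8 = 3.8089270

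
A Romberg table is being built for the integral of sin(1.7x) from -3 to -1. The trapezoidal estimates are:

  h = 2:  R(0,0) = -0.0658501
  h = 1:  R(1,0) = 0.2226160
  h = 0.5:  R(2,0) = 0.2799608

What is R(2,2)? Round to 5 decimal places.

Richardson extrapolation on the trapezoidal column (denominator 4−1=3):
R(1,1) = 0.2226160 + (0.2226160 − (-0.0658501))/3 = 0.3187714
R(2,1) = 0.2799608 + (0.2799608 − 0.2226160)/3 = 0.2990757
R(2,2) = (16·0.2990757 − 0.3187714) / 15 = 0.2977627

0.29776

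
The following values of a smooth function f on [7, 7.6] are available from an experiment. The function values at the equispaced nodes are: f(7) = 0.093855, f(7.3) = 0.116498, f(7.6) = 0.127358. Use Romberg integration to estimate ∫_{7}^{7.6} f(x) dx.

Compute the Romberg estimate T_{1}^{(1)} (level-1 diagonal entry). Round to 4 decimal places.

T_{0}^{(0)} (trapezoid, 1 panel, h=0.6000): 0.066364
T_{1}^{(0)} (trapezoid, 2 panels, h=0.3000): 0.068131
T_{1}^{(1)} = 0.068131 + (0.068131 − 0.066364)/3 = 0.068720

0.0687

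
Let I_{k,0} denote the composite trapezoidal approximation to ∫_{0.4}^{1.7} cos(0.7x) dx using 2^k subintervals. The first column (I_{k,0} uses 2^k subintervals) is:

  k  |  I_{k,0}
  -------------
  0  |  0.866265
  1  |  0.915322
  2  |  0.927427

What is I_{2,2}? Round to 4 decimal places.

I_{1,1} = 0.915322 + (0.915322 − 0.866265)/3 = 0.931674
I_{2,1} = 0.927427 + (0.927427 − 0.915322)/3 = 0.931462
I_{2,2} = 0.931462 + (0.931462 − 0.931674)/15 = 0.931448

0.9314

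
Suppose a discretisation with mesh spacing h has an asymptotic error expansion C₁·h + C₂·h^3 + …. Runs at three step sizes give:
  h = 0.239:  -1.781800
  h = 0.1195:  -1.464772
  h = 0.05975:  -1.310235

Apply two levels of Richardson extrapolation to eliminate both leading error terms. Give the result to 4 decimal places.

-1.1568

First eliminate the h term (factor 2^1 = 2):
  B₁ = (2·(-1.464772) − (-1.781800))/1 = -1.147744
  B₂ = (2·(-1.310235) − (-1.464772))/1 = -1.155698
Then eliminate the h^3 term (factor 2^3 = 8):
  (8·(-1.155698) − (-1.147744))/7 = -1.156834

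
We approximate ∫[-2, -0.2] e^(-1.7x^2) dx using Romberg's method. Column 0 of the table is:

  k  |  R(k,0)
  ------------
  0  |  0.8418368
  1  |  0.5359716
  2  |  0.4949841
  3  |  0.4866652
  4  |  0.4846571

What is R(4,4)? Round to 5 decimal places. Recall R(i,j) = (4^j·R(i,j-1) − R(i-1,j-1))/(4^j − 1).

0.48399

R(1,1) = (4·0.5359716 − 0.8418368) / 3 = 0.4340165
R(2,1) = (4·0.4949841 − 0.5359716) / 3 = 0.4813216
R(3,1) = (4·0.4866652 − 0.4949841) / 3 = 0.4838922
R(4,1) = 0.4846571 + (0.4846571 − 0.4866652)/3 = 0.4839877
R(2,2) = 0.4813216 + (0.4813216 − 0.4340165)/15 = 0.4844753
R(3,2) = 0.4838922 + (0.4838922 − 0.4813216)/15 = 0.4840636
R(4,2) = 0.4839877 + (0.4839877 − 0.4838922)/15 = 0.4839941
R(3,3) = (64·0.4840636 − 0.4844753) / 63 = 0.4840571
R(4,3) = 0.4839941 + (0.4839941 − 0.4840636)/63 = 0.4839930
R(4,4) = 0.4839930 + (0.4839930 − 0.4840571)/255 = 0.4839927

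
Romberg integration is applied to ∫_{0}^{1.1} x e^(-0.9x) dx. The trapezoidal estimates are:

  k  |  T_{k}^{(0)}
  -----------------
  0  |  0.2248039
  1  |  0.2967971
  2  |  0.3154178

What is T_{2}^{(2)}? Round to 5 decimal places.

Richardson extrapolation on the trapezoidal column (denominator 4−1=3):
T_{1}^{(1)} = (4·0.2967971 − 0.2248039) / 3 = 0.3207948
T_{2}^{(1)} = (4·0.3154178 − 0.2967971) / 3 = 0.3216247
T_{2}^{(2)} = (16·0.3216247 − 0.3207948) / 15 = 0.3216800

0.32168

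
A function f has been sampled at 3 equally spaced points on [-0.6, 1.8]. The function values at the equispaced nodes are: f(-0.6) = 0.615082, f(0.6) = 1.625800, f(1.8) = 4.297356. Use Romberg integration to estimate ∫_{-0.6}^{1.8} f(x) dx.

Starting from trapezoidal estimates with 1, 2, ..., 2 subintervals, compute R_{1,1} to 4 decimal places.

R_{0,0} (trapezoid, 1 panel, h=2.4000): 5.894926
R_{1,0} (trapezoid, 2 panels, h=1.2000): 4.898423
R_{1,1} = 4.898423 + (4.898423 − 5.894926)/3 = 4.566255

4.5663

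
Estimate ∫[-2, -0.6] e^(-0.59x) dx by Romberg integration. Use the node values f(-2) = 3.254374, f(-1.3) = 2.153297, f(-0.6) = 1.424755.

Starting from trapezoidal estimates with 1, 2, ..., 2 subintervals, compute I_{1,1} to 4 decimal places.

3.1015

I_{0,0} (trapezoid, 1 panel, h=1.4000): 3.275390
I_{1,0} (trapezoid, 2 panels, h=0.7000): 3.145003
I_{1,1} = 3.145003 + (3.145003 − 3.275390)/3 = 3.101541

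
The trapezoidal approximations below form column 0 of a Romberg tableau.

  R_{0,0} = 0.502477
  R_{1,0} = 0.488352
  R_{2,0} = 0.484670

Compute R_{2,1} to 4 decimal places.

0.4834

R_{2,1} = (4·0.484670 − 0.488352) / 3 = 0.483443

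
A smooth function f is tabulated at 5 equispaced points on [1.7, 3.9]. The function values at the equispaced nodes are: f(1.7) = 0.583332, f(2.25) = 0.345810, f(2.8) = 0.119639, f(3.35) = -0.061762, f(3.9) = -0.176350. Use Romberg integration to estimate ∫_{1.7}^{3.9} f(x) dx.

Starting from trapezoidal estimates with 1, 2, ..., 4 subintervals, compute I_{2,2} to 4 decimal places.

0.3269

I_{0,0} (trapezoid, 1 panel, h=2.2000): 0.447680
I_{1,0} (trapezoid, 2 panels, h=1.1000): 0.355443
I_{2,0} (trapezoid, 4 panels, h=0.5500): 0.333948
I_{1,1} = 0.355443 + (0.355443 − 0.447680)/3 = 0.324697
I_{2,1} = 0.333948 + (0.333948 − 0.355443)/3 = 0.326783
I_{2,2} = 0.326783 + (0.326783 − 0.324697)/15 = 0.326922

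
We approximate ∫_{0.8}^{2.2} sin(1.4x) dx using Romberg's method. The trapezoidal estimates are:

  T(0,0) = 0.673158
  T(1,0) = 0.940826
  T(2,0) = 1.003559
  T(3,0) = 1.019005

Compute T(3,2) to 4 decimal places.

T(2,1) = (4·1.003559 − 0.940826) / 3 = 1.024470
T(3,1) = (4·1.019005 − 1.003559) / 3 = 1.024154
T(3,2) = 1.024154 + (1.024154 − 1.024470)/15 = 1.024133
(Column j=1 coincides with Simpson's rule on the same nodes.)

1.0241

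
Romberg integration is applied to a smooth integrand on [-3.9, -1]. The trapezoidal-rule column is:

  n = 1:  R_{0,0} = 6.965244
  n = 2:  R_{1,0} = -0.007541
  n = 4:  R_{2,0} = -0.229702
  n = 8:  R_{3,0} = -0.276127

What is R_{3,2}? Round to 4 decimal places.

Richardson extrapolation on the trapezoidal column (denominator 4−1=3):
R_{2,1} = -0.229702 + (-0.229702 − (-0.007541))/3 = -0.303756
R_{3,1} = (4·(-0.276127) − (-0.229702)) / 3 = -0.291602
R_{3,2} = (16·(-0.291602) − (-0.303756)) / 15 = -0.290792

-0.2908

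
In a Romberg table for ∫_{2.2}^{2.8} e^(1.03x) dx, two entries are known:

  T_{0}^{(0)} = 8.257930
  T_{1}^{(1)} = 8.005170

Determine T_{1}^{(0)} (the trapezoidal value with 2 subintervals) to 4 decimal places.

8.0684

From T_{1}^{(1)} = (4·T_{1}^{(0)} − T_{0}^{(0)})/3, solve for T_{1}^{(0)}:
4·T_{1}^{(0)} = 3·8.005170 + 8.257930 = 32.273440
T_{1}^{(0)} = 8.068360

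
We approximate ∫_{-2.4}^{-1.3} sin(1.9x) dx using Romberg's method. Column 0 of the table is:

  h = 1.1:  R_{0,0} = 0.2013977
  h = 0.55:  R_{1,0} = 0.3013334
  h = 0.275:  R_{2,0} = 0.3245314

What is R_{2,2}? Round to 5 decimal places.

Richardson extrapolation on the trapezoidal column (denominator 4−1=3):
R_{1,1} = 0.3013334 + (0.3013334 − 0.2013977)/3 = 0.3346453
R_{2,1} = (4·0.3245314 − 0.3013334) / 3 = 0.3322641
R_{2,2} = (16·0.3322641 − 0.3346453) / 15 = 0.3321054

0.33211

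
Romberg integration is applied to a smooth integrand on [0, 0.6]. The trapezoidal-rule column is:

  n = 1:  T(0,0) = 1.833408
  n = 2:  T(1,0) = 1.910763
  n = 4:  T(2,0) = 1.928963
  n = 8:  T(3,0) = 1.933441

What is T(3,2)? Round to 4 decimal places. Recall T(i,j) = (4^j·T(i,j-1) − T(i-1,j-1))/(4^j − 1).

T(2,1) = (4·1.928963 − 1.910763) / 3 = 1.935030
T(3,1) = 1.933441 + (1.933441 − 1.928963)/3 = 1.934934
T(3,2) = (16·1.934934 − 1.935030) / 15 = 1.934928

1.9349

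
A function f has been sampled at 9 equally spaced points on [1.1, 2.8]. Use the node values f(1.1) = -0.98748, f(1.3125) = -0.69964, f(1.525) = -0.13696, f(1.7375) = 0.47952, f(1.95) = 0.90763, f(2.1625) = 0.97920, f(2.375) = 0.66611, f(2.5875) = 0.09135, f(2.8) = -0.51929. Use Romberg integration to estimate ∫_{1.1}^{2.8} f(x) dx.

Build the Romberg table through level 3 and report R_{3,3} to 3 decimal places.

0.338

R_{0,0} (trapezoid, 1 panel, h=1.7000): -1.28075
R_{1,0} (trapezoid, 2 panels, h=0.8500): 0.13111
R_{2,0} (trapezoid, 4 panels, h=0.4250): 0.29044
R_{3,0} (trapezoid, 8 panels, h=0.2125): 0.32594
R_{1,1} = 0.13111 + (0.13111 − (-1.28075))/3 = 0.60173
R_{2,1} = 0.29044 + (0.29044 − 0.13111)/3 = 0.34355
R_{3,1} = 0.32594 + (0.32594 − 0.29044)/3 = 0.33777
R_{2,2} = 0.34355 + (0.34355 − 0.60173)/15 = 0.32634
R_{3,2} = 0.33777 + (0.33777 − 0.34355)/15 = 0.33738
R_{3,3} = 0.33738 + (0.33738 − 0.32634)/63 = 0.33756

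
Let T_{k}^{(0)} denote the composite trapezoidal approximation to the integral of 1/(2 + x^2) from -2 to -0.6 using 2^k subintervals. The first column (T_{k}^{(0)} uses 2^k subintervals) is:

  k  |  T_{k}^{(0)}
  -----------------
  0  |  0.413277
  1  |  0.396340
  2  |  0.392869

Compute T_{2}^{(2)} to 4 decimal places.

Richardson extrapolation on the trapezoidal column (denominator 4−1=3):
T_{1}^{(1)} = 0.396340 + (0.396340 − 0.413277)/3 = 0.390694
T_{2}^{(1)} = (4·0.392869 − 0.396340) / 3 = 0.391712
T_{2}^{(2)} = (16·0.391712 − 0.390694) / 15 = 0.391780

0.3918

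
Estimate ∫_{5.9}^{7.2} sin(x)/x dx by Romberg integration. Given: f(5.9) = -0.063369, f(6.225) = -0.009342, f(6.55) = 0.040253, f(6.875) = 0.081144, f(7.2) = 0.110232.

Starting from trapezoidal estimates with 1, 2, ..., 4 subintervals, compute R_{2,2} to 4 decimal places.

0.0449

R_{0,0} (trapezoid, 1 panel, h=1.3000): 0.030461
R_{1,0} (trapezoid, 2 panels, h=0.6500): 0.041395
R_{2,0} (trapezoid, 4 panels, h=0.3250): 0.044033
R_{1,1} = 0.041395 + (0.041395 − 0.030461)/3 = 0.045040
R_{2,1} = 0.044033 + (0.044033 − 0.041395)/3 = 0.044912
R_{2,2} = 0.044912 + (0.044912 − 0.045040)/15 = 0.044903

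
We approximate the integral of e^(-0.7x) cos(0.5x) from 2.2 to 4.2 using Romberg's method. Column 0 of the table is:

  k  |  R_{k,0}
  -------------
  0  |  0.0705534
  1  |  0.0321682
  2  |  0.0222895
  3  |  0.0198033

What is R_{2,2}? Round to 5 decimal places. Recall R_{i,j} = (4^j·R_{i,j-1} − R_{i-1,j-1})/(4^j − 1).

0.01897

R_{1,1} = 0.0321682 + (0.0321682 − 0.0705534)/3 = 0.0193731
R_{2,1} = (4·0.0222895 − 0.0321682) / 3 = 0.0189966
R_{2,2} = 0.0189966 + (0.0189966 − 0.0193731)/15 = 0.0189715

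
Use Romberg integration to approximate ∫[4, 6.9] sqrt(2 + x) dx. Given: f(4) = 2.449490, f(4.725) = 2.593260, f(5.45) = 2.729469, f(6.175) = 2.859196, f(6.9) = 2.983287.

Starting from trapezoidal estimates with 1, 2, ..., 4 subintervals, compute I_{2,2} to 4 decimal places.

7.9029

I_{0,0} (trapezoid, 1 panel, h=2.9000): 7.877527
I_{1,0} (trapezoid, 2 panels, h=1.4500): 7.896493
I_{2,0} (trapezoid, 4 panels, h=0.7250): 7.901277
I_{1,1} = 7.896493 + (7.896493 − 7.877527)/3 = 7.902815
I_{2,1} = 7.901277 + (7.901277 − 7.896493)/3 = 7.902872
I_{2,2} = 7.902872 + (7.902872 − 7.902815)/15 = 7.902876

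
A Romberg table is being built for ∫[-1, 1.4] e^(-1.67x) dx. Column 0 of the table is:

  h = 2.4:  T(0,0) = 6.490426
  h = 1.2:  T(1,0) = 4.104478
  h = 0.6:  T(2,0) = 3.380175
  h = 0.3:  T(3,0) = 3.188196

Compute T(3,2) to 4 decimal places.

3.1232

Richardson extrapolation on the trapezoidal column (denominator 4−1=3):
T(2,1) = (4·3.380175 − 4.104478) / 3 = 3.138741
T(3,1) = 3.188196 + (3.188196 − 3.380175)/3 = 3.124203
T(3,2) = (16·3.124203 − 3.138741) / 15 = 3.123234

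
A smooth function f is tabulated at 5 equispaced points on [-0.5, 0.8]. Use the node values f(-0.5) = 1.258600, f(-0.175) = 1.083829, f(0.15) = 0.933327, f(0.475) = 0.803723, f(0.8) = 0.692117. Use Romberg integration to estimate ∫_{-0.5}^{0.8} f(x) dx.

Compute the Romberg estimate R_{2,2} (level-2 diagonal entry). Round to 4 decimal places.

1.2315

R_{0,0} (trapezoid, 1 panel, h=1.3000): 1.267966
R_{1,0} (trapezoid, 2 panels, h=0.6500): 1.240646
R_{2,0} (trapezoid, 4 panels, h=0.3250): 1.233777
R_{1,1} = 1.240646 + (1.240646 − 1.267966)/3 = 1.231539
R_{2,1} = 1.233777 + (1.233777 − 1.240646)/3 = 1.231487
R_{2,2} = 1.231487 + (1.231487 − 1.231539)/15 = 1.231484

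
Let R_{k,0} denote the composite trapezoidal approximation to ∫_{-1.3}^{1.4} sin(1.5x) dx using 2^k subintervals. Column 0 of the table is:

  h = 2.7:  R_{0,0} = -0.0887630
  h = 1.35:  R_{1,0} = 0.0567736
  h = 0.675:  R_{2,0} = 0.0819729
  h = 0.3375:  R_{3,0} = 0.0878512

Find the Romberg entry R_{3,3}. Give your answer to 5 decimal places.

Richardson extrapolation on the trapezoidal column (denominator 4−1=3):
R_{1,1} = (4·0.0567736 − (-0.0887630)) / 3 = 0.1052858
R_{2,1} = 0.0819729 + (0.0819729 − 0.0567736)/3 = 0.0903727
R_{3,1} = (4·0.0878512 − 0.0819729) / 3 = 0.0898106
R_{2,2} = 0.0903727 + (0.0903727 − 0.1052858)/15 = 0.0893785
R_{3,2} = (16·0.0898106 − 0.0903727) / 15 = 0.0897731
R_{3,3} = (64·0.0897731 − 0.0893785) / 63 = 0.0897794

0.08978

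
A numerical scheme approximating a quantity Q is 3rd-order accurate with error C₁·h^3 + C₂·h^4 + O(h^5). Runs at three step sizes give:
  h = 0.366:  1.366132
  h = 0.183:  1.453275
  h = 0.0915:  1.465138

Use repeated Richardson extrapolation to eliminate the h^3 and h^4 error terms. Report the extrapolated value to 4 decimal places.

1.4669

First eliminate the h^3 term (factor 2^3 = 8):
  B₁ = (8·1.453275 − 1.366132)/7 = 1.465724
  B₂ = (8·1.465138 − 1.453275)/7 = 1.466833
Then eliminate the h^4 term (factor 2^4 = 16):
  (16·1.466833 − 1.465724)/15 = 1.466907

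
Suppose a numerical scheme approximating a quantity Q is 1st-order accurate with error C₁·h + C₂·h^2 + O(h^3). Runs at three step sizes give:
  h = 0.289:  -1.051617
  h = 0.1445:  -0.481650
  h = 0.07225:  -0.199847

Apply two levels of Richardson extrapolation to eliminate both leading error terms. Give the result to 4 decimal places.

0.0798

First eliminate the h term (factor 2^1 = 2):
  B₁ = (2·(-0.481650) − (-1.051617))/1 = 0.088317
  B₂ = (2·(-0.199847) − (-0.481650))/1 = 0.081956
Then eliminate the h^2 term (factor 2^2 = 4):
  (4·0.081956 − 0.088317)/3 = 0.079836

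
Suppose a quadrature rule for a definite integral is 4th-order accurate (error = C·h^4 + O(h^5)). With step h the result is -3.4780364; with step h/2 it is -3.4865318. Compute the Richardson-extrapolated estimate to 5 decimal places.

The leading error scales as h^4; refining by a factor of 2 reduces it by 2^4 = 16.
Extrapolated value = (16·A(h/2) − A(h)) / (16 − 1)
= (16·(-3.4865318) − (-3.4780364)) / 15
= -52.3064724 / 15 = -3.4870982

-3.48710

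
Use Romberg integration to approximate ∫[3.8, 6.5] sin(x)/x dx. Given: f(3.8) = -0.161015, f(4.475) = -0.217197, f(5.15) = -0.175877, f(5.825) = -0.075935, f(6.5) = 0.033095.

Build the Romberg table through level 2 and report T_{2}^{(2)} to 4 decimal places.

-0.3716

T_{0}^{(0)} (trapezoid, 1 panel, h=2.7000): -0.172692
T_{1}^{(0)} (trapezoid, 2 panels, h=1.3500): -0.323780
T_{2}^{(0)} (trapezoid, 4 panels, h=0.6750): -0.359754
T_{1}^{(1)} = -0.323780 + (-0.323780 − (-0.172692))/3 = -0.374143
T_{2}^{(1)} = -0.359754 + (-0.359754 − (-0.323780))/3 = -0.371745
T_{2}^{(2)} = -0.371745 + (-0.371745 − (-0.374143))/15 = -0.371585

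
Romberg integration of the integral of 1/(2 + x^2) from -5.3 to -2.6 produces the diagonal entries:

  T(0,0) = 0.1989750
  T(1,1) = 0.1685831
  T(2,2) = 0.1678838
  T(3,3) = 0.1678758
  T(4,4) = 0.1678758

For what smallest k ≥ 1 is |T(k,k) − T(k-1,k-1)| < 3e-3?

k = 2

|T(1,1) − T(0,0)| = 0.0303919 ≥ 3e-3
|T(2,2) − T(1,1)| = 0.0006993 < 3e-3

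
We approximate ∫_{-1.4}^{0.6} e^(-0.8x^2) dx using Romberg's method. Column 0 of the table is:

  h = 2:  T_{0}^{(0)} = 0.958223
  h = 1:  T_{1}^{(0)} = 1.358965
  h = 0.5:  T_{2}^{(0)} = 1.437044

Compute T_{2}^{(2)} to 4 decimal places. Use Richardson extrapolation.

Richardson extrapolation on the trapezoidal column (denominator 4−1=3):
T_{1}^{(1)} = 1.358965 + (1.358965 − 0.958223)/3 = 1.492546
T_{2}^{(1)} = 1.437044 + (1.437044 − 1.358965)/3 = 1.463070
T_{2}^{(2)} = 1.463070 + (1.463070 − 1.492546)/15 = 1.461105

1.4611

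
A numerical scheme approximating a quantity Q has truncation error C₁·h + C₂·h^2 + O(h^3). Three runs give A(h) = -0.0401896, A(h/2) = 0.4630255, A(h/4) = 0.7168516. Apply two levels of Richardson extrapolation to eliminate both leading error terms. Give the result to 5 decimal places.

First eliminate the h term (factor 2^1 = 2):
  B₁ = (2·0.4630255 − (-0.0401896))/1 = 0.9662406
  B₂ = (2·0.7168516 − 0.4630255)/1 = 0.9706777
Then eliminate the h^2 term (factor 2^2 = 4):
  (4·0.9706777 − 0.9662406)/3 = 0.9721567

0.97216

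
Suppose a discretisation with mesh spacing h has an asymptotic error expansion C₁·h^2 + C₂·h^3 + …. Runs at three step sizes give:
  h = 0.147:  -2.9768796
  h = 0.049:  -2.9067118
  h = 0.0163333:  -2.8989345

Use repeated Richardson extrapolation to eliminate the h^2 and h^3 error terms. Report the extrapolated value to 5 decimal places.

-2.89796

First eliminate the h^2 term (factor 3^2 = 9):
  B₁ = (9·(-2.9067118) − (-2.9768796))/8 = -2.8979408
  B₂ = (9·(-2.8989345) − (-2.9067118))/8 = -2.8979623
Then eliminate the h^3 term (factor 3^3 = 27):
  (27·(-2.8979623) − (-2.8979408))/26 = -2.8979631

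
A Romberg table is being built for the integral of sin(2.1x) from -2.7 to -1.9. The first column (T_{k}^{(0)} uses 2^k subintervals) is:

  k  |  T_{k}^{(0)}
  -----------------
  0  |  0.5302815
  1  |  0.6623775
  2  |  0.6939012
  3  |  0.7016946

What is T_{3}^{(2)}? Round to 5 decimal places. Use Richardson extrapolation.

Richardson extrapolation on the trapezoidal column (denominator 4−1=3):
T_{2}^{(1)} = (4·0.6939012 − 0.6623775) / 3 = 0.7044091
T_{3}^{(1)} = 0.7016946 + (0.7016946 − 0.6939012)/3 = 0.7042924
T_{3}^{(2)} = 0.7042924 + (0.7042924 − 0.7044091)/15 = 0.7042846

0.70428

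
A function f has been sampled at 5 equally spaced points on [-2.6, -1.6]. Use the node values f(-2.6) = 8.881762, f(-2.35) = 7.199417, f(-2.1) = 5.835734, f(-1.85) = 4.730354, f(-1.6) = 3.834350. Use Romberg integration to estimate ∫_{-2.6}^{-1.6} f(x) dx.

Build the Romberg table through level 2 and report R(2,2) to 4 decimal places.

6.0088

R(0,0) (trapezoid, 1 panel, h=1.0000): 6.358056
R(1,0) (trapezoid, 2 panels, h=0.5000): 6.096895
R(2,0) (trapezoid, 4 panels, h=0.2500): 6.030890
R(1,1) = 6.096895 + (6.096895 − 6.358056)/3 = 6.009841
R(2,1) = 6.030890 + (6.030890 − 6.096895)/3 = 6.008888
R(2,2) = 6.008888 + (6.008888 − 6.009841)/15 = 6.008824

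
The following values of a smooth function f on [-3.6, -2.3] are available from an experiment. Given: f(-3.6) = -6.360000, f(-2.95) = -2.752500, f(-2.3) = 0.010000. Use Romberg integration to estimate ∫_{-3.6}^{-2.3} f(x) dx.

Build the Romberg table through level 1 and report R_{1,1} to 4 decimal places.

R_{0,0} (trapezoid, 1 panel, h=1.3000): -4.127500
R_{1,0} (trapezoid, 2 panels, h=0.6500): -3.852875
R_{1,1} = -3.852875 + (-3.852875 − (-4.127500))/3 = -3.761333

-3.7613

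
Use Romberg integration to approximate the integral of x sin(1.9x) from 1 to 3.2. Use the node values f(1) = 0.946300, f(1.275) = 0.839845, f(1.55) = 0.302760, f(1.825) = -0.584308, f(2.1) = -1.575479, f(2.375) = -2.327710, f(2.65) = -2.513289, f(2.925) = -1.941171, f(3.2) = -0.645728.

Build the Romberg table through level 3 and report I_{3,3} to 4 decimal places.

-2.1377

I_{0,0} (trapezoid, 1 panel, h=2.2000): 0.330629
I_{1,0} (trapezoid, 2 panels, h=1.1000): -1.567712
I_{2,0} (trapezoid, 4 panels, h=0.5500): -1.999647
I_{3,0} (trapezoid, 8 panels, h=0.2750): -2.103493
I_{1,1} = -1.567712 + (-1.567712 − 0.330629)/3 = -2.200492
I_{2,1} = -1.999647 + (-1.999647 − (-1.567712))/3 = -2.143625
I_{3,1} = -2.103493 + (-2.103493 − (-1.999647))/3 = -2.138108
I_{2,2} = -2.143625 + (-2.143625 − (-2.200492))/15 = -2.139834
I_{3,2} = -2.138108 + (-2.138108 − (-2.143625))/15 = -2.137740
I_{3,3} = -2.137740 + (-2.137740 − (-2.139834))/63 = -2.137707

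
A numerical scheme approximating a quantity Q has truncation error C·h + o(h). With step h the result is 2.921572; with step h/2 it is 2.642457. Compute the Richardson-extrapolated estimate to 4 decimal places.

Extrapolated value = (2·A(h/2) − A(h)) / (2 − 1)
= (2·2.642457 − 2.921572) / 1
= 2.363342 / 1 = 2.363342

2.3633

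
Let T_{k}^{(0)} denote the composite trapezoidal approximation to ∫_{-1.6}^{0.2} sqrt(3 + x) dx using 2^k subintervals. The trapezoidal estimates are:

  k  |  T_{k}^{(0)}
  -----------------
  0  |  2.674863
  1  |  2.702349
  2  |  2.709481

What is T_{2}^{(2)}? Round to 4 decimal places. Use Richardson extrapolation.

2.7119

Richardson extrapolation on the trapezoidal column (denominator 4−1=3):
T_{1}^{(1)} = (4·2.702349 − 2.674863) / 3 = 2.711511
T_{2}^{(1)} = (4·2.709481 − 2.702349) / 3 = 2.711858
T_{2}^{(2)} = 2.711858 + (2.711858 − 2.711511)/15 = 2.711881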